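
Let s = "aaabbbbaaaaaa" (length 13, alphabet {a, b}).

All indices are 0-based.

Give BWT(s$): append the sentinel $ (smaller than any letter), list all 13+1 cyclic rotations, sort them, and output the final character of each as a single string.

aaaaaab$aabbba

rank  rotation        last
    0  $aaabbbbaaaaaa  a
    1  a$aaabbbbaaaaa  a
    2  aa$aaabbbbaaaa  a
    3  aaa$aaabbbbaaa  a
    4  aaaa$aaabbbbaa  a
    5  aaaaa$aaabbbba  a
    6  aaaaaa$aaabbbb  b
    7  aaabbbbaaaaaa$  $
    8  aabbbbaaaaaa$a  a
    9  abbbbaaaaaa$aa  a
   10  baaaaaa$aaabbb  b
   11  bbaaaaaa$aaabb  b
   12  bbbaaaaaa$aaab  b
   13  bbbbaaaaaa$aaa  a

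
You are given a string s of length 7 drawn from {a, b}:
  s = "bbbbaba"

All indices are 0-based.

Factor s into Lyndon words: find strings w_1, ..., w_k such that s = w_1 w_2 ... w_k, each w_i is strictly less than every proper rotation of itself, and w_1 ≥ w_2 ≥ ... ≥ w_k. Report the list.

emit factor 1: 'b' (i=0, period=1)
emit factor 2: 'b' (i=1, period=1)
emit factor 3: 'b' (i=2, period=1)
emit factor 4: 'b' (i=3, period=1)
emit factor 5: 'ab' (i=4, period=2)
emit factor 6: 'a' (i=6, period=1)

["b", "b", "b", "b", "ab", "a"]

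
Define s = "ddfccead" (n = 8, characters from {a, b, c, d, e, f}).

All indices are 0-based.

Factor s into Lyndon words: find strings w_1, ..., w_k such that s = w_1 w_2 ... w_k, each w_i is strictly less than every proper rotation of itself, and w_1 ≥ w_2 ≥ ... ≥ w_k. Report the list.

["ddf", "cce", "ad"]

emit factor 1: 'ddf' (i=0, period=3)
emit factor 2: 'cce' (i=3, period=3)
emit factor 3: 'ad' (i=6, period=2)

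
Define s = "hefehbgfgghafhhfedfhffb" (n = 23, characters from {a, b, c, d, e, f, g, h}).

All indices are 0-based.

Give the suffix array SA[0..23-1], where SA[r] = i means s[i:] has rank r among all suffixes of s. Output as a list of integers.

sorted suffixes:
  #0 SA[0]=11  'afhhfedfhffb'
  #1 SA[1]=22  'b'
  #2 SA[2]=5  'bgfgghafhhfedfhffb'
  #3 SA[3]=17  'dfhffb'
  #4 SA[4]=16  'edfhffb'
  #5 SA[5]=1  'efehbgfgghafhhfedfhffb'
  #6 SA[6]=3  'ehbgfgghafhhfedfhffb'
  #7 SA[7]=21  'fb'
  #8 SA[8]=15  'fedfhffb'
  #9 SA[9]=2  'fehbgfgghafhhfedfhffb'
  #10 SA[10]=20  'ffb'
  #11 SA[11]=7  'fgghafhhfedfhffb'
  #12 SA[12]=18  'fhffb'
  #13 SA[13]=12  'fhhfedfhffb'
  #14 SA[14]=6  'gfgghafhhfedfhffb'
  #15 SA[15]=8  'gghafhhfedfhffb'
  #16 SA[16]=9  'ghafhhfedfhffb'
  #17 SA[17]=10  'hafhhfedfhffb'
  #18 SA[18]=4  'hbgfgghafhhfedfhffb'
  #19 SA[19]=0  'hefehbgfgghafhhfedfhffb'
  #20 SA[20]=14  'hfedfhffb'
  #21 SA[21]=19  'hffb'
  #22 SA[22]=13  'hhfedfhffb'

[11, 22, 5, 17, 16, 1, 3, 21, 15, 2, 20, 7, 18, 12, 6, 8, 9, 10, 4, 0, 14, 19, 13]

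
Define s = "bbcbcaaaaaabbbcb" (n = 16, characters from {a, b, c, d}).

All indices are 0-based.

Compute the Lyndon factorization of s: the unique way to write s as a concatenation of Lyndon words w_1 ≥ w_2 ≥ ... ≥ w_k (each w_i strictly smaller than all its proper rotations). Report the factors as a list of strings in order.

emit factor 1: 'bbcbc' (i=0, period=5)
emit factor 2: 'aaaaaabbbcb' (i=5, period=11)

["bbcbc", "aaaaaabbbcb"]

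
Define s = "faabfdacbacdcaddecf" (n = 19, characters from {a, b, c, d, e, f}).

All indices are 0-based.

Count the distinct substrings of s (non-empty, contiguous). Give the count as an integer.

176

rank→(start, suffix):
  0 → (1, 'aabfdacbacdcaddecf')
  1 → (2, 'abfdacbacdcaddecf')
  2 → (6, 'acbacdcaddecf')
  3 → (9, 'acdcaddecf')
  4 → (13, 'addecf')
  5 → (8, 'bacdcaddecf')
  6 → (3, 'bfdacbacdcaddecf')
  7 → (12, 'caddecf')
  8 → (7, 'cbacdcaddecf')
  9 → (10, 'cdcaddecf')
  10 → (17, 'cf')
  11 → (5, 'dacbacdcaddecf')
  12 → (11, 'dcaddecf')
  13 → (14, 'ddecf')
  14 → (15, 'decf')
  15 → (16, 'ecf')
  16 → (18, 'f')
  17 → (0, 'faabfdacbacdcaddecf')
  18 → (4, 'fdacbacdcaddecf')

SA = [1, 2, 6, 9, 13, 8, 3, 12, 7, 10, 17, 5, 11, 14, 15, 16, 18, 0, 4]
rank  pair      lcp
   1  s[1:],s[2:]  1  'a'
   2  s[2:],s[6:]  1  'a'
   3  s[6:],s[9:]  2  'ac'
   4  s[9:],s[13:]  1  'a'
   5  s[13:],s[8:]  0  ''
   6  s[8:],s[3:]  1  'b'
   7  s[3:],s[12:]  0  ''
   8  s[12:],s[7:]  1  'c'
   9  s[7:],s[10:]  1  'c'
  10  s[10:],s[17:]  1  'c'
  11  s[17:],s[5:]  0  ''
  12  s[5:],s[11:]  1  'd'
  13  s[11:],s[14:]  1  'd'
  14  s[14:],s[15:]  1  'd'
  15  s[15:],s[16:]  0  ''
  16  s[16:],s[18:]  0  ''
  17  s[18:],s[0:]  1  'f'
  18  s[0:],s[4:]  1  'f'

n(n+1)/2 = 19·20/2 = 190
Σ LCP = 0 + 1 + 1 + 2 + 1 + 0 + 1 + 0 + 1 + 1 + 1 + 0 + 1 + 1 + 1 + 0 + 0 + 1 + 1 = 14
distinct = 190 − 14 = 176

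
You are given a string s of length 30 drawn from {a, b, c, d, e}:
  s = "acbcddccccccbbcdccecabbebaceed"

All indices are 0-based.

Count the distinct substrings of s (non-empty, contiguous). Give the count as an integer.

sorted suffixes:
  #0 SA[0]=20  'abbebaceed'
  #1 SA[1]=0  'acbcddccccccbbcdccecabbebaceed'
  #2 SA[2]=25  'aceed'
  #3 SA[3]=24  'baceed'
  #4 SA[4]=12  'bbcdccecabbebaceed'
  #5 SA[5]=21  'bbebaceed'
  #6 SA[6]=13  'bcdccecabbebaceed'
  #7 SA[7]=2  'bcddccccccbbcdccecabbebaceed'
  #8 SA[8]=22  'bebaceed'
  #9 SA[9]=19  'cabbebaceed'
  #10 SA[10]=11  'cbbcdccecabbebaceed'
  #11 SA[11]=1  'cbcddccccccbbcdccecabbebaceed'
  #12 SA[12]=10  'ccbbcdccecabbebaceed'
  #13 SA[13]=9  'cccbbcdccecabbebaceed'
  #14 SA[14]=8  'ccccbbcdccecabbebaceed'
  #15 SA[15]=7  'cccccbbcdccecabbebaceed'
  #16 SA[16]=6  'ccccccbbcdccecabbebaceed'
  #17 SA[17]=16  'ccecabbebaceed'
  #18 SA[18]=14  'cdccecabbebaceed'
  #19 SA[19]=3  'cddccccccbbcdccecabbebaceed'
  #20 SA[20]=17  'cecabbebaceed'
  #21 SA[21]=26  'ceed'
  #22 SA[22]=29  'd'
  #23 SA[23]=5  'dccccccbbcdccecabbebaceed'
  #24 SA[24]=15  'dccecabbebaceed'
  #25 SA[25]=4  'ddccccccbbcdccecabbebaceed'
  #26 SA[26]=23  'ebaceed'
  #27 SA[27]=18  'ecabbebaceed'
  #28 SA[28]=28  'ed'
  #29 SA[29]=27  'eed'

SA = [20, 0, 25, 24, 12, 21, 13, 2, 22, 19, 11, 1, 10, 9, 8, 7, 6, 16, 14, 3, 17, 26, 29, 5, 15, 4, 23, 18, 28, 27]
i: (SA[i-1],SA[i]) lcp shared
  1: (20,0) 1 'a'
  2: (0,25) 2 'ac'
  3: (25,24) 0 ''
  4: (24,12) 1 'b'
  5: (12,21) 2 'bb'
  6: (21,13) 1 'b'
  7: (13,2) 3 'bcd'
  8: (2,22) 1 'b'
  9: (22,19) 0 ''
  10: (19,11) 1 'c'
  11: (11,1) 2 'cb'
  12: (1,10) 1 'c'
  13: (10,9) 2 'cc'
  14: (9,8) 3 'ccc'
  15: (8,7) 4 'cccc'
  16: (7,6) 5 'ccccc'
  17: (6,16) 2 'cc'
  18: (16,14) 1 'c'
  19: (14,3) 2 'cd'
  20: (3,17) 1 'c'
  21: (17,26) 2 'ce'
  22: (26,29) 0 ''
  23: (29,5) 1 'd'
  24: (5,15) 3 'dcc'
  25: (15,4) 1 'd'
  26: (4,23) 0 ''
  27: (23,18) 1 'e'
  28: (18,28) 1 'e'
  29: (28,27) 1 'e'

n(n+1)/2 = 30·31/2 = 465
Σ LCP = 0 + 1 + 2 + 0 + 1 + 2 + 1 + 3 + 1 + 0 + 1 + 2 + 1 + 2 + 3 + 4 + 5 + 2 + 1 + 2 + 1 + 2 + 0 + 1 + 3 + 1 + 0 + 1 + 1 + 1 = 45
distinct = 465 − 45 = 420

420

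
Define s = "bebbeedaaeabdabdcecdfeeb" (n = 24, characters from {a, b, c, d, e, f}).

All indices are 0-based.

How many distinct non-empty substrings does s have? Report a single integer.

sorted suffixes:
  #0 SA[0]=7  'aaeabdabdcecdfeeb'
  #1 SA[1]=10  'abdabdcecdfeeb'
  #2 SA[2]=13  'abdcecdfeeb'
  #3 SA[3]=8  'aeabdabdcecdfeeb'
  #4 SA[4]=23  'b'
  #5 SA[5]=2  'bbeedaaeabdabdcecdfeeb'
  #6 SA[6]=11  'bdabdcecdfeeb'
  #7 SA[7]=14  'bdcecdfeeb'
  #8 SA[8]=0  'bebbeedaaeabdabdcecdfeeb'
  #9 SA[9]=3  'beedaaeabdabdcecdfeeb'
  #10 SA[10]=18  'cdfeeb'
  #11 SA[11]=16  'cecdfeeb'
  #12 SA[12]=6  'daaeabdabdcecdfeeb'
  #13 SA[13]=12  'dabdcecdfeeb'
  #14 SA[14]=15  'dcecdfeeb'
  #15 SA[15]=19  'dfeeb'
  #16 SA[16]=9  'eabdabdcecdfeeb'
  #17 SA[17]=22  'eb'
  #18 SA[18]=1  'ebbeedaaeabdabdcecdfeeb'
  #19 SA[19]=17  'ecdfeeb'
  #20 SA[20]=5  'edaaeabdabdcecdfeeb'
  #21 SA[21]=21  'eeb'
  #22 SA[22]=4  'eedaaeabdabdcecdfeeb'
  #23 SA[23]=20  'feeb'

SA = [7, 10, 13, 8, 23, 2, 11, 14, 0, 3, 18, 16, 6, 12, 15, 19, 9, 22, 1, 17, 5, 21, 4, 20]
[i] adj suffixes → lcp
  [1] 7/10 → 1 ('a')
  [2] 10/13 → 3 ('abd')
  [3] 13/8 → 1 ('a')
  [4] 8/23 → 0 ('')
  [5] 23/2 → 1 ('b')
  [6] 2/11 → 1 ('b')
  [7] 11/14 → 2 ('bd')
  [8] 14/0 → 1 ('b')
  [9] 0/3 → 2 ('be')
  [10] 3/18 → 0 ('')
  [11] 18/16 → 1 ('c')
  [12] 16/6 → 0 ('')
  [13] 6/12 → 2 ('da')
  [14] 12/15 → 1 ('d')
  [15] 15/19 → 1 ('d')
  [16] 19/9 → 0 ('')
  [17] 9/22 → 1 ('e')
  [18] 22/1 → 2 ('eb')
  [19] 1/17 → 1 ('e')
  [20] 17/5 → 1 ('e')
  [21] 5/21 → 1 ('e')
  [22] 21/4 → 2 ('ee')
  [23] 4/20 → 0 ('')

n(n+1)/2 = 24·25/2 = 300
Σ LCP = 0 + 1 + 3 + 1 + 0 + 1 + 1 + 2 + 1 + 2 + 0 + 1 + 0 + 2 + 1 + 1 + 0 + 1 + 2 + 1 + 1 + 1 + 2 + 0 = 25
distinct = 300 − 25 = 275

275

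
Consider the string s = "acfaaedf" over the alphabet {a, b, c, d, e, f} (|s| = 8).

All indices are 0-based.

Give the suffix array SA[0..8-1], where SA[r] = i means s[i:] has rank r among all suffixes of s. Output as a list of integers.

[3, 0, 4, 1, 6, 5, 7, 2]

rank→(start, suffix):
  0 → (3, 'aaedf')
  1 → (0, 'acfaaedf')
  2 → (4, 'aedf')
  3 → (1, 'cfaaedf')
  4 → (6, 'df')
  5 → (5, 'edf')
  6 → (7, 'f')
  7 → (2, 'faaedf')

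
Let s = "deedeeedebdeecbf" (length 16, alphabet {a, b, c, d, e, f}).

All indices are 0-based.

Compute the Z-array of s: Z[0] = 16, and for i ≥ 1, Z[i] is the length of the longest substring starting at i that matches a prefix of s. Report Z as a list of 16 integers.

[16, 0, 0, 3, 0, 0, 0, 2, 0, 0, 3, 0, 0, 0, 0, 0]

Z[0]=16
i=1: outside box; Z[1]=0
i=2: outside box; Z[2]=0
i=3: outside box; Z[3]=3 scan→box=[3,6)
i=4: min(r-i=2, Z[1]=0)=0; Z[4]=0
i=5: min(r-i=1, Z[2]=0)=0; Z[5]=0
i=6: outside box; Z[6]=0
i=7: outside box; Z[7]=2 scan→box=[7,9)
i=8: min(r-i=1, Z[1]=0)=0; Z[8]=0
i=9: outside box; Z[9]=0
i=10: outside box; Z[10]=3 scan→box=[10,13)
i=11: min(r-i=2, Z[1]=0)=0; Z[11]=0
i=12: min(r-i=1, Z[2]=0)=0; Z[12]=0
i=13: outside box; Z[13]=0
i=14: outside box; Z[14]=0
i=15: outside box; Z[15]=0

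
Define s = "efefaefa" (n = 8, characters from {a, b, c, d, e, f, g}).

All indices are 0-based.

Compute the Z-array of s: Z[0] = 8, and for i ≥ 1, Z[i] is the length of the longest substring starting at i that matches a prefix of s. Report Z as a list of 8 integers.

[8, 0, 2, 0, 0, 2, 0, 0]

Z[0]=8
i=1: i≥r, start 0; Z[1]=0
i=2: i≥r, start 0; Z[2]=2 grow→box=[2,4)
i=3: min(r-i=1, Z[1]=0)=0; Z[3]=0
i=4: i≥r, start 0; Z[4]=0
i=5: i≥r, start 0; Z[5]=2 grow→box=[5,7)
i=6: min(r-i=1, Z[1]=0)=0; Z[6]=0
i=7: i≥r, start 0; Z[7]=0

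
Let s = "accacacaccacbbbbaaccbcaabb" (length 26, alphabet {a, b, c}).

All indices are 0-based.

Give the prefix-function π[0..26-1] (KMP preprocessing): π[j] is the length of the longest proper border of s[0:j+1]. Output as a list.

[0, 0, 0, 1, 2, 1, 2, 1, 2, 3, 4, 5, 0, 0, 0, 0, 1, 1, 2, 3, 0, 0, 1, 1, 0, 0]

π[0] = 0
j=1 s[j]='c': π[1]=0 (border '')
j=2 s[j]='c': π[2]=0 (border '')
j=3 s[j]='a': π[3]=1 (border 'a')
j=4 s[j]='c': π[4]=2 (border 'ac')
j=5 s[j]='a': k: 2→0; π[5]=1 (border 'a')
j=6 s[j]='c': π[6]=2 (border 'ac')
j=7 s[j]='a': k: 2→0; π[7]=1 (border 'a')
j=8 s[j]='c': π[8]=2 (border 'ac')
j=9 s[j]='c': π[9]=3 (border 'acc')
j=10 s[j]='a': π[10]=4 (border 'acca')
j=11 s[j]='c': π[11]=5 (border 'accac')
j=12 s[j]='b': k: 5→2→0; π[12]=0 (border '')
j=13 s[j]='b': π[13]=0 (border '')
j=14 s[j]='b': π[14]=0 (border '')
j=15 s[j]='b': π[15]=0 (border '')
j=16 s[j]='a': π[16]=1 (border 'a')
j=17 s[j]='a': k: 1→0; π[17]=1 (border 'a')
j=18 s[j]='c': π[18]=2 (border 'ac')
j=19 s[j]='c': π[19]=3 (border 'acc')
j=20 s[j]='b': k: 3→0; π[20]=0 (border '')
j=21 s[j]='c': π[21]=0 (border '')
j=22 s[j]='a': π[22]=1 (border 'a')
j=23 s[j]='a': k: 1→0; π[23]=1 (border 'a')
j=24 s[j]='b': k: 1→0; π[24]=0 (border '')
j=25 s[j]='b': π[25]=0 (border '')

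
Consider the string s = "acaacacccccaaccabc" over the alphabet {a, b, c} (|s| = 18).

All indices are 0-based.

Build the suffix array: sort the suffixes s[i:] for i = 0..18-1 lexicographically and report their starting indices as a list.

rank | idx | suffix
   0 |   2 | aacacccccaaccabc
   1 |  11 | aaccabc
   2 |  15 | abc
   3 |   0 | acaacacccccaaccabc
   4 |   3 | acacccccaaccabc
   5 |  12 | accabc
   6 |   5 | acccccaaccabc
   7 |  16 | bc
   8 |  17 | c
   9 |   1 | caacacccccaaccabc
  10 |  10 | caaccabc
  11 |  14 | cabc
  12 |   4 | cacccccaaccabc
  13 |   9 | ccaaccabc
  14 |  13 | ccabc
  15 |   8 | cccaaccabc
  16 |   7 | ccccaaccabc
  17 |   6 | cccccaaccabc

[2, 11, 15, 0, 3, 12, 5, 16, 17, 1, 10, 14, 4, 9, 13, 8, 7, 6]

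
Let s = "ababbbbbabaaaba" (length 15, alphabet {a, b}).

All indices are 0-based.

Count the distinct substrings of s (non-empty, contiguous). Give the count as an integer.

91

sorted suffixes:
  #0 SA[0]=14  'a'
  #1 SA[1]=10  'aaaba'
  #2 SA[2]=11  'aaba'
  #3 SA[3]=12  'aba'
  #4 SA[4]=8  'abaaaba'
  #5 SA[5]=0  'ababbbbbabaaaba'
  #6 SA[6]=2  'abbbbbabaaaba'
  #7 SA[7]=13  'ba'
  #8 SA[8]=9  'baaaba'
  #9 SA[9]=7  'babaaaba'
  #10 SA[10]=1  'babbbbbabaaaba'
  #11 SA[11]=6  'bbabaaaba'
  #12 SA[12]=5  'bbbabaaaba'
  #13 SA[13]=4  'bbbbabaaaba'
  #14 SA[14]=3  'bbbbbabaaaba'

SA = [14, 10, 11, 12, 8, 0, 2, 13, 9, 7, 1, 6, 5, 4, 3]
i: (SA[i-1],SA[i]) lcp shared
  1: (14,10) 1 'a'
  2: (10,11) 2 'aa'
  3: (11,12) 1 'a'
  4: (12,8) 3 'aba'
  5: (8,0) 3 'aba'
  6: (0,2) 2 'ab'
  7: (2,13) 0 ''
  8: (13,9) 2 'ba'
  9: (9,7) 2 'ba'
  10: (7,1) 3 'bab'
  11: (1,6) 1 'b'
  12: (6,5) 2 'bb'
  13: (5,4) 3 'bbb'
  14: (4,3) 4 'bbbb'

n(n+1)/2 = 15·16/2 = 120
Σ LCP = 0 + 1 + 2 + 1 + 3 + 3 + 2 + 0 + 2 + 2 + 3 + 1 + 2 + 3 + 4 = 29
distinct = 120 − 29 = 91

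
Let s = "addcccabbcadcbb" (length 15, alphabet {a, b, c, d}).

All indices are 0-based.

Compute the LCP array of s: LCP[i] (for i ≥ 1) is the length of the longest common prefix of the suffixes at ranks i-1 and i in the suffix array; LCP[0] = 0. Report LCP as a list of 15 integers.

rank | idx | suffix
   0 |   6 | abbcadcbb
   1 |  10 | adcbb
   2 |   0 | addcccabbcadcbb
   3 |  14 | b
   4 |  13 | bb
   5 |   7 | bbcadcbb
   6 |   8 | bcadcbb
   7 |   5 | cabbcadcbb
   8 |   9 | cadcbb
   9 |  12 | cbb
  10 |   4 | ccabbcadcbb
  11 |   3 | cccabbcadcbb
  12 |  11 | dcbb
  13 |   2 | dcccabbcadcbb
  14 |   1 | ddcccabbcadcbb

SA = [6, 10, 0, 14, 13, 7, 8, 5, 9, 12, 4, 3, 11, 2, 1]
[i] adj suffixes → lcp
  [1] 6/10 → 1 ('a')
  [2] 10/0 → 2 ('ad')
  [3] 0/14 → 0 ('')
  [4] 14/13 → 1 ('b')
  [5] 13/7 → 2 ('bb')
  [6] 7/8 → 1 ('b')
  [7] 8/5 → 0 ('')
  [8] 5/9 → 2 ('ca')
  [9] 9/12 → 1 ('c')
  [10] 12/4 → 1 ('c')
  [11] 4/3 → 2 ('cc')
  [12] 3/11 → 0 ('')
  [13] 11/2 → 2 ('dc')
  [14] 2/1 → 1 ('d')

[0, 1, 2, 0, 1, 2, 1, 0, 2, 1, 1, 2, 0, 2, 1]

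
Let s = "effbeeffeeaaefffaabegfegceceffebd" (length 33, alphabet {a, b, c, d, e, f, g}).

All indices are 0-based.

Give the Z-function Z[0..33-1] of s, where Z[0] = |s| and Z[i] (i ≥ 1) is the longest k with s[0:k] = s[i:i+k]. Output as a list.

[33, 0, 0, 0, 1, 3, 0, 0, 1, 1, 0, 0, 3, 0, 0, 0, 0, 0, 0, 1, 0, 0, 1, 0, 0, 1, 0, 3, 0, 0, 1, 0, 0]

Z[0]=33
i=1: i≥r, start 0; Z[1]=0
i=2: i≥r, start 0; Z[2]=0
i=3: i≥r, start 0; Z[3]=0
i=4: i≥r, start 0; Z[4]=1 scan→box=[4,5)
i=5: i≥r, start 0; Z[5]=3 scan→box=[5,8)
i=6: min(r-i=2, Z[1]=0)=0; Z[6]=0
i=7: min(r-i=1, Z[2]=0)=0; Z[7]=0
i=8: i≥r, start 0; Z[8]=1 scan→box=[8,9)
i=9: i≥r, start 0; Z[9]=1 scan→box=[9,10)
i=10: i≥r, start 0; Z[10]=0
i=11: i≥r, start 0; Z[11]=0
i=12: i≥r, start 0; Z[12]=3 scan→box=[12,15)
i=13: min(r-i=2, Z[1]=0)=0; Z[13]=0
i=14: min(r-i=1, Z[2]=0)=0; Z[14]=0
i=15: i≥r, start 0; Z[15]=0
i=16: i≥r, start 0; Z[16]=0
i=17: i≥r, start 0; Z[17]=0
i=18: i≥r, start 0; Z[18]=0
i=19: i≥r, start 0; Z[19]=1 scan→box=[19,20)
i=20: i≥r, start 0; Z[20]=0
i=21: i≥r, start 0; Z[21]=0
i=22: i≥r, start 0; Z[22]=1 scan→box=[22,23)
i=23: i≥r, start 0; Z[23]=0
i=24: i≥r, start 0; Z[24]=0
i=25: i≥r, start 0; Z[25]=1 scan→box=[25,26)
i=26: i≥r, start 0; Z[26]=0
i=27: i≥r, start 0; Z[27]=3 scan→box=[27,30)
i=28: min(r-i=2, Z[1]=0)=0; Z[28]=0
i=29: min(r-i=1, Z[2]=0)=0; Z[29]=0
i=30: i≥r, start 0; Z[30]=1 scan→box=[30,31)
i=31: i≥r, start 0; Z[31]=0
i=32: i≥r, start 0; Z[32]=0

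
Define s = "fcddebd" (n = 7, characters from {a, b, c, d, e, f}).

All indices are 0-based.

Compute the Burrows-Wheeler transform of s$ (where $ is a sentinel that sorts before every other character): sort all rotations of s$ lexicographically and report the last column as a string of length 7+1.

rank  rotation  last
    0  $fcddebd  d
    1  bd$fcdde  e
    2  cddebd$f  f
    3  d$fcddeb  b
    4  ddebd$fc  c
    5  debd$fcd  d
    6  ebd$fcdd  d
    7  fcddebd$  $

defbcdd$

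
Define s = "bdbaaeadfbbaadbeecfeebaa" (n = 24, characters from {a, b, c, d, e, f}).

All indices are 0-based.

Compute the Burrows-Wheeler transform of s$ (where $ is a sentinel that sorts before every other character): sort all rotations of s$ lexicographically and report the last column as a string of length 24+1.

aabbbaeaebdf$debaaaeefbdc

rank  rotation                   last
    0  $bdbaaeadfbbaadbeecfeebaa  a
    1  a$bdbaaeadfbbaadbeecfeeba  a
    2  aa$bdbaaeadfbbaadbeecfeeb  b
    3  aadbeecfeebaa$bdbaaeadfbb  b
    4  aaeadfbbaadbeecfeebaa$bdb  b
    5  adbeecfeebaa$bdbaaeadfbba  a
    6  adfbbaadbeecfeebaa$bdbaae  e
    7  aeadfbbaadbeecfeebaa$bdba  a
    8  baa$bdbaaeadfbbaadbeecfee  e
    9  baadbeecfeebaa$bdbaaeadfb  b
   10  baaeadfbbaadbeecfeebaa$bd  d
   11  bbaadbeecfeebaa$bdbaaeadf  f
   12  bdbaaeadfbbaadbeecfeebaa$  $
   13  beecfeebaa$bdbaaeadfbbaad  d
   14  cfeebaa$bdbaaeadfbbaadbee  e
   15  dbaaeadfbbaadbeecfeebaa$b  b
   16  dbeecfeebaa$bdbaaeadfbbaa  a
   17  dfbbaadbeecfeebaa$bdbaaea  a
   18  eadfbbaadbeecfeebaa$bdbaa  a
   19  ebaa$bdbaaeadfbbaadbeecfe  e
   20  ecfeebaa$bdbaaeadfbbaadbe  e
   21  eebaa$bdbaaeadfbbaadbeecf  f
   22  eecfeebaa$bdbaaeadfbbaadb  b
   23  fbbaadbeecfeebaa$bdbaaead  d
   24  feebaa$bdbaaeadfbbaadbeec  c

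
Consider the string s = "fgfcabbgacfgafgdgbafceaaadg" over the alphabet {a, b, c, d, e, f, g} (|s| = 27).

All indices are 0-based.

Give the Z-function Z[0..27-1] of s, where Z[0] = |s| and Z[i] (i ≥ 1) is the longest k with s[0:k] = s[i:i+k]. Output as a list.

Z[0]=27
i=1: outside box; Z[1]=0
i=2: outside box; Z[2]=1 scan→box=[2,3)
i=3: outside box; Z[3]=0
i=4: outside box; Z[4]=0
i=5: outside box; Z[5]=0
i=6: outside box; Z[6]=0
i=7: outside box; Z[7]=0
i=8: outside box; Z[8]=0
i=9: outside box; Z[9]=0
i=10: outside box; Z[10]=2 scan→box=[10,12)
i=11: min(r-i=1, Z[1]=0)=0; Z[11]=0
i=12: outside box; Z[12]=0
i=13: outside box; Z[13]=2 scan→box=[13,15)
i=14: min(r-i=1, Z[1]=0)=0; Z[14]=0
i=15: outside box; Z[15]=0
i=16: outside box; Z[16]=0
i=17: outside box; Z[17]=0
i=18: outside box; Z[18]=0
i=19: outside box; Z[19]=1 scan→box=[19,20)
i=20: outside box; Z[20]=0
i=21: outside box; Z[21]=0
i=22: outside box; Z[22]=0
i=23: outside box; Z[23]=0
i=24: outside box; Z[24]=0
i=25: outside box; Z[25]=0
i=26: outside box; Z[26]=0

[27, 0, 1, 0, 0, 0, 0, 0, 0, 0, 2, 0, 0, 2, 0, 0, 0, 0, 0, 1, 0, 0, 0, 0, 0, 0, 0]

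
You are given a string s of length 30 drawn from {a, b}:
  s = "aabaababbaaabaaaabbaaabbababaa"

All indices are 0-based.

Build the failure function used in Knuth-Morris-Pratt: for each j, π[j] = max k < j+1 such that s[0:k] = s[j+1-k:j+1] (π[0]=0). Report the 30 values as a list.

[0, 1, 0, 1, 2, 3, 4, 0, 0, 1, 2, 2, 3, 4, 5, 2, 2, 3, 0, 1, 2, 2, 3, 0, 1, 0, 1, 0, 1, 2]

π[0] = 0
j=1 s[j]='a': π[1]=1 (border 'a')
j=2 s[j]='b': k: 1→0; π[2]=0 (border '')
j=3 s[j]='a': π[3]=1 (border 'a')
j=4 s[j]='a': π[4]=2 (border 'aa')
j=5 s[j]='b': π[5]=3 (border 'aab')
j=6 s[j]='a': π[6]=4 (border 'aaba')
j=7 s[j]='b': k: 4→1→0; π[7]=0 (border '')
j=8 s[j]='b': π[8]=0 (border '')
j=9 s[j]='a': π[9]=1 (border 'a')
j=10 s[j]='a': π[10]=2 (border 'aa')
j=11 s[j]='a': k: 2→1; π[11]=2 (border 'aa')
j=12 s[j]='b': π[12]=3 (border 'aab')
j=13 s[j]='a': π[13]=4 (border 'aaba')
j=14 s[j]='a': π[14]=5 (border 'aabaa')
j=15 s[j]='a': k: 5→2→1; π[15]=2 (border 'aa')
j=16 s[j]='a': k: 2→1; π[16]=2 (border 'aa')
j=17 s[j]='b': π[17]=3 (border 'aab')
j=18 s[j]='b': k: 3→0; π[18]=0 (border '')
j=19 s[j]='a': π[19]=1 (border 'a')
j=20 s[j]='a': π[20]=2 (border 'aa')
j=21 s[j]='a': k: 2→1; π[21]=2 (border 'aa')
j=22 s[j]='b': π[22]=3 (border 'aab')
j=23 s[j]='b': k: 3→0; π[23]=0 (border '')
j=24 s[j]='a': π[24]=1 (border 'a')
j=25 s[j]='b': k: 1→0; π[25]=0 (border '')
j=26 s[j]='a': π[26]=1 (border 'a')
j=27 s[j]='b': k: 1→0; π[27]=0 (border '')
j=28 s[j]='a': π[28]=1 (border 'a')
j=29 s[j]='a': π[29]=2 (border 'aa')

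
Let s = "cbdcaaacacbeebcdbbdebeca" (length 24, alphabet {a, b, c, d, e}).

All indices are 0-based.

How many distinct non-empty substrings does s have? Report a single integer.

273

rank→(start, suffix):
  0 → (23, 'a')
  1 → (4, 'aaacacbeebcdbbdebeca')
  2 → (5, 'aacacbeebcdbbdebeca')
  3 → (6, 'acacbeebcdbbdebeca')
  4 → (8, 'acbeebcdbbdebeca')
  5 → (16, 'bbdebeca')
  6 → (13, 'bcdbbdebeca')
  7 → (1, 'bdcaaacacbeebcdbbdebeca')
  8 → (17, 'bdebeca')
  9 → (20, 'beca')
  10 → (10, 'beebcdbbdebeca')
  11 → (22, 'ca')
  12 → (3, 'caaacacbeebcdbbdebeca')
  13 → (7, 'cacbeebcdbbdebeca')
  14 → (0, 'cbdcaaacacbeebcdbbdebeca')
  15 → (9, 'cbeebcdbbdebeca')
  16 → (14, 'cdbbdebeca')
  17 → (15, 'dbbdebeca')
  18 → (2, 'dcaaacacbeebcdbbdebeca')
  19 → (18, 'debeca')
  20 → (12, 'ebcdbbdebeca')
  21 → (19, 'ebeca')
  22 → (21, 'eca')
  23 → (11, 'eebcdbbdebeca')

SA = [23, 4, 5, 6, 8, 16, 13, 1, 17, 20, 10, 22, 3, 7, 0, 9, 14, 15, 2, 18, 12, 19, 21, 11]
rank  pair      lcp
   1  s[23:],s[4:]  1  'a'
   2  s[4:],s[5:]  2  'aa'
   3  s[5:],s[6:]  1  'a'
   4  s[6:],s[8:]  2  'ac'
   5  s[8:],s[16:]  0  ''
   6  s[16:],s[13:]  1  'b'
   7  s[13:],s[1:]  1  'b'
   8  s[1:],s[17:]  2  'bd'
   9  s[17:],s[20:]  1  'b'
  10  s[20:],s[10:]  2  'be'
  11  s[10:],s[22:]  0  ''
  12  s[22:],s[3:]  2  'ca'
  13  s[3:],s[7:]  2  'ca'
  14  s[7:],s[0:]  1  'c'
  15  s[0:],s[9:]  2  'cb'
  16  s[9:],s[14:]  1  'c'
  17  s[14:],s[15:]  0  ''
  18  s[15:],s[2:]  1  'd'
  19  s[2:],s[18:]  1  'd'
  20  s[18:],s[12:]  0  ''
  21  s[12:],s[19:]  2  'eb'
  22  s[19:],s[21:]  1  'e'
  23  s[21:],s[11:]  1  'e'

n(n+1)/2 = 24·25/2 = 300
Σ LCP = 0 + 1 + 2 + 1 + 2 + 0 + 1 + 1 + 2 + 1 + 2 + 0 + 2 + 2 + 1 + 2 + 1 + 0 + 1 + 1 + 0 + 2 + 1 + 1 = 27
distinct = 300 − 27 = 273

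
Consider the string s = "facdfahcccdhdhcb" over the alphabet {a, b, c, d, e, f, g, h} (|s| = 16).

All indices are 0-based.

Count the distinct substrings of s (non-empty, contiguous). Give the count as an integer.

121

sorted suffixes:
  #0 SA[0]=1  'acdfahcccdhdhcb'
  #1 SA[1]=5  'ahcccdhdhcb'
  #2 SA[2]=15  'b'
  #3 SA[3]=14  'cb'
  #4 SA[4]=7  'cccdhdhcb'
  #5 SA[5]=8  'ccdhdhcb'
  #6 SA[6]=2  'cdfahcccdhdhcb'
  #7 SA[7]=9  'cdhdhcb'
  #8 SA[8]=3  'dfahcccdhdhcb'
  #9 SA[9]=12  'dhcb'
  #10 SA[10]=10  'dhdhcb'
  #11 SA[11]=0  'facdfahcccdhdhcb'
  #12 SA[12]=4  'fahcccdhdhcb'
  #13 SA[13]=13  'hcb'
  #14 SA[14]=6  'hcccdhdhcb'
  #15 SA[15]=11  'hdhcb'

SA = [1, 5, 15, 14, 7, 8, 2, 9, 3, 12, 10, 0, 4, 13, 6, 11]
[i] adj suffixes → lcp
  [1] 1/5 → 1 ('a')
  [2] 5/15 → 0 ('')
  [3] 15/14 → 0 ('')
  [4] 14/7 → 1 ('c')
  [5] 7/8 → 2 ('cc')
  [6] 8/2 → 1 ('c')
  [7] 2/9 → 2 ('cd')
  [8] 9/3 → 0 ('')
  [9] 3/12 → 1 ('d')
  [10] 12/10 → 2 ('dh')
  [11] 10/0 → 0 ('')
  [12] 0/4 → 2 ('fa')
  [13] 4/13 → 0 ('')
  [14] 13/6 → 2 ('hc')
  [15] 6/11 → 1 ('h')

n(n+1)/2 = 16·17/2 = 136
Σ LCP = 0 + 1 + 0 + 0 + 1 + 2 + 1 + 2 + 0 + 1 + 2 + 0 + 2 + 0 + 2 + 1 = 15
distinct = 136 − 15 = 121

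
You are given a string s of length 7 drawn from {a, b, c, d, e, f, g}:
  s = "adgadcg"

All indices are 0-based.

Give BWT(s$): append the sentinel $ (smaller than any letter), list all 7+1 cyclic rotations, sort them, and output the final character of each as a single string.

gg$daacd

rank  rotation  last
    0  $adgadcg  g
    1  adcg$adg  g
    2  adgadcg$  $
    3  cg$adgad  d
    4  dcg$adga  a
    5  dgadcg$a  a
    6  g$adgadc  c
    7  gadcg$ad  d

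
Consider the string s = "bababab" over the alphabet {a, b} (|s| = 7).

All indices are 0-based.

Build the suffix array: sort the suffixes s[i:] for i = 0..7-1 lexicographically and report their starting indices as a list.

rank→(start, suffix):
  0 → (5, 'ab')
  1 → (3, 'abab')
  2 → (1, 'ababab')
  3 → (6, 'b')
  4 → (4, 'bab')
  5 → (2, 'babab')
  6 → (0, 'bababab')

[5, 3, 1, 6, 4, 2, 0]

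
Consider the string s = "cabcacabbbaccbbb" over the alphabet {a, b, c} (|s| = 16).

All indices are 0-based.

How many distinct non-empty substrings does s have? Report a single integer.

rank→(start, suffix):
  0 → (6, 'abbbaccbbb')
  1 → (1, 'abcacabbbaccbbb')
  2 → (4, 'acabbbaccbbb')
  3 → (10, 'accbbb')
  4 → (15, 'b')
  5 → (9, 'baccbbb')
  6 → (14, 'bb')
  7 → (8, 'bbaccbbb')
  8 → (13, 'bbb')
  9 → (7, 'bbbaccbbb')
  10 → (2, 'bcacabbbaccbbb')
  11 → (5, 'cabbbaccbbb')
  12 → (0, 'cabcacabbbaccbbb')
  13 → (3, 'cacabbbaccbbb')
  14 → (12, 'cbbb')
  15 → (11, 'ccbbb')

SA = [6, 1, 4, 10, 15, 9, 14, 8, 13, 7, 2, 5, 0, 3, 12, 11]
rank  pair      lcp
   1  s[6:],s[1:]  2  'ab'
   2  s[1:],s[4:]  1  'a'
   3  s[4:],s[10:]  2  'ac'
   4  s[10:],s[15:]  0  ''
   5  s[15:],s[9:]  1  'b'
   6  s[9:],s[14:]  1  'b'
   7  s[14:],s[8:]  2  'bb'
   8  s[8:],s[13:]  2  'bb'
   9  s[13:],s[7:]  3  'bbb'
  10  s[7:],s[2:]  1  'b'
  11  s[2:],s[5:]  0  ''
  12  s[5:],s[0:]  3  'cab'
  13  s[0:],s[3:]  2  'ca'
  14  s[3:],s[12:]  1  'c'
  15  s[12:],s[11:]  1  'c'

n(n+1)/2 = 16·17/2 = 136
Σ LCP = 0 + 2 + 1 + 2 + 0 + 1 + 1 + 2 + 2 + 3 + 1 + 0 + 3 + 2 + 1 + 1 = 22
distinct = 136 − 22 = 114

114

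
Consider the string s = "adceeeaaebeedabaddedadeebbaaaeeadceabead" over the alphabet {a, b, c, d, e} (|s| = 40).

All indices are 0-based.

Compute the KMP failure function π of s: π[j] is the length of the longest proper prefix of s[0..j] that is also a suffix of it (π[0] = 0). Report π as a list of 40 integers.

[0, 0, 0, 0, 0, 0, 1, 1, 0, 0, 0, 0, 0, 1, 0, 1, 2, 0, 0, 0, 1, 2, 0, 0, 0, 0, 1, 1, 1, 0, 0, 1, 2, 3, 4, 1, 0, 0, 1, 2]

π[0] = 0
j=1 s[j]='d': π[1]=0 (border '')
j=2 s[j]='c': π[2]=0 (border '')
j=3 s[j]='e': π[3]=0 (border '')
j=4 s[j]='e': π[4]=0 (border '')
j=5 s[j]='e': π[5]=0 (border '')
j=6 s[j]='a': π[6]=1 (border 'a')
j=7 s[j]='a': k: 1→0; π[7]=1 (border 'a')
j=8 s[j]='e': k: 1→0; π[8]=0 (border '')
j=9 s[j]='b': π[9]=0 (border '')
j=10 s[j]='e': π[10]=0 (border '')
j=11 s[j]='e': π[11]=0 (border '')
j=12 s[j]='d': π[12]=0 (border '')
j=13 s[j]='a': π[13]=1 (border 'a')
j=14 s[j]='b': k: 1→0; π[14]=0 (border '')
j=15 s[j]='a': π[15]=1 (border 'a')
j=16 s[j]='d': π[16]=2 (border 'ad')
j=17 s[j]='d': k: 2→0; π[17]=0 (border '')
j=18 s[j]='e': π[18]=0 (border '')
j=19 s[j]='d': π[19]=0 (border '')
j=20 s[j]='a': π[20]=1 (border 'a')
j=21 s[j]='d': π[21]=2 (border 'ad')
j=22 s[j]='e': k: 2→0; π[22]=0 (border '')
j=23 s[j]='e': π[23]=0 (border '')
j=24 s[j]='b': π[24]=0 (border '')
j=25 s[j]='b': π[25]=0 (border '')
j=26 s[j]='a': π[26]=1 (border 'a')
j=27 s[j]='a': k: 1→0; π[27]=1 (border 'a')
j=28 s[j]='a': k: 1→0; π[28]=1 (border 'a')
j=29 s[j]='e': k: 1→0; π[29]=0 (border '')
j=30 s[j]='e': π[30]=0 (border '')
j=31 s[j]='a': π[31]=1 (border 'a')
j=32 s[j]='d': π[32]=2 (border 'ad')
j=33 s[j]='c': π[33]=3 (border 'adc')
j=34 s[j]='e': π[34]=4 (border 'adce')
j=35 s[j]='a': k: 4→0; π[35]=1 (border 'a')
j=36 s[j]='b': k: 1→0; π[36]=0 (border '')
j=37 s[j]='e': π[37]=0 (border '')
j=38 s[j]='a': π[38]=1 (border 'a')
j=39 s[j]='d': π[39]=2 (border 'ad')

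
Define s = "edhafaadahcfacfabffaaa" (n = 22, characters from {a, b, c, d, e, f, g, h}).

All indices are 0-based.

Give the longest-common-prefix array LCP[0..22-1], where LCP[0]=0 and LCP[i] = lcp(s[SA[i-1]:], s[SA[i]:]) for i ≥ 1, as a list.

sorted suffixes:
  #0 SA[0]=21  'a'
  #1 SA[1]=20  'aa'
  #2 SA[2]=19  'aaa'
  #3 SA[3]=5  'aadahcfacfabffaaa'
  #4 SA[4]=15  'abffaaa'
  #5 SA[5]=12  'acfabffaaa'
  #6 SA[6]=6  'adahcfacfabffaaa'
  #7 SA[7]=3  'afaadahcfacfabffaaa'
  #8 SA[8]=8  'ahcfacfabffaaa'
  #9 SA[9]=16  'bffaaa'
  #10 SA[10]=13  'cfabffaaa'
  #11 SA[11]=10  'cfacfabffaaa'
  #12 SA[12]=7  'dahcfacfabffaaa'
  #13 SA[13]=1  'dhafaadahcfacfabffaaa'
  #14 SA[14]=0  'edhafaadahcfacfabffaaa'
  #15 SA[15]=18  'faaa'
  #16 SA[16]=4  'faadahcfacfabffaaa'
  #17 SA[17]=14  'fabffaaa'
  #18 SA[18]=11  'facfabffaaa'
  #19 SA[19]=17  'ffaaa'
  #20 SA[20]=2  'hafaadahcfacfabffaaa'
  #21 SA[21]=9  'hcfacfabffaaa'

SA = [21, 20, 19, 5, 15, 12, 6, 3, 8, 16, 13, 10, 7, 1, 0, 18, 4, 14, 11, 17, 2, 9]
[i] adj suffixes → lcp
  [1] 21/20 → 1 ('a')
  [2] 20/19 → 2 ('aa')
  [3] 19/5 → 2 ('aa')
  [4] 5/15 → 1 ('a')
  [5] 15/12 → 1 ('a')
  [6] 12/6 → 1 ('a')
  [7] 6/3 → 1 ('a')
  [8] 3/8 → 1 ('a')
  [9] 8/16 → 0 ('')
  [10] 16/13 → 0 ('')
  [11] 13/10 → 3 ('cfa')
  [12] 10/7 → 0 ('')
  [13] 7/1 → 1 ('d')
  [14] 1/0 → 0 ('')
  [15] 0/18 → 0 ('')
  [16] 18/4 → 3 ('faa')
  [17] 4/14 → 2 ('fa')
  [18] 14/11 → 2 ('fa')
  [19] 11/17 → 1 ('f')
  [20] 17/2 → 0 ('')
  [21] 2/9 → 1 ('h')

[0, 1, 2, 2, 1, 1, 1, 1, 1, 0, 0, 3, 0, 1, 0, 0, 3, 2, 2, 1, 0, 1]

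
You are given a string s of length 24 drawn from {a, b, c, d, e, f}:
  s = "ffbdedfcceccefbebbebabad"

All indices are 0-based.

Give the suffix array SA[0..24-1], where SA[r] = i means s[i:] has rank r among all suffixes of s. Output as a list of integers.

sorted suffixes:
  #0 SA[0]=20  'abad'
  #1 SA[1]=22  'ad'
  #2 SA[2]=19  'babad'
  #3 SA[3]=21  'bad'
  #4 SA[4]=16  'bbebabad'
  #5 SA[5]=2  'bdedfcceccefbebbebabad'
  #6 SA[6]=17  'bebabad'
  #7 SA[7]=14  'bebbebabad'
  #8 SA[8]=7  'cceccefbebbebabad'
  #9 SA[9]=10  'ccefbebbebabad'
  #10 SA[10]=8  'ceccefbebbebabad'
  #11 SA[11]=11  'cefbebbebabad'
  #12 SA[12]=23  'd'
  #13 SA[13]=3  'dedfcceccefbebbebabad'
  #14 SA[14]=5  'dfcceccefbebbebabad'
  #15 SA[15]=18  'ebabad'
  #16 SA[16]=15  'ebbebabad'
  #17 SA[17]=9  'eccefbebbebabad'
  #18 SA[18]=4  'edfcceccefbebbebabad'
  #19 SA[19]=12  'efbebbebabad'
  #20 SA[20]=1  'fbdedfcceccefbebbebabad'
  #21 SA[21]=13  'fbebbebabad'
  #22 SA[22]=6  'fcceccefbebbebabad'
  #23 SA[23]=0  'ffbdedfcceccefbebbebabad'

[20, 22, 19, 21, 16, 2, 17, 14, 7, 10, 8, 11, 23, 3, 5, 18, 15, 9, 4, 12, 1, 13, 6, 0]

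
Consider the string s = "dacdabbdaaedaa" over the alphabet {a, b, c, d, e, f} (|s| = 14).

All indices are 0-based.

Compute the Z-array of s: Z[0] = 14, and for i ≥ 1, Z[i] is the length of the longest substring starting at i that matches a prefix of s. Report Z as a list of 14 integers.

Z[0]=14
i=1: outside box; Z[1]=0
i=2: outside box; Z[2]=0
i=3: outside box; Z[3]=2 extend→box=[3,5)
i=4: min(r-i=1, Z[1]=0)=0; Z[4]=0
i=5: outside box; Z[5]=0
i=6: outside box; Z[6]=0
i=7: outside box; Z[7]=2 extend→box=[7,9)
i=8: min(r-i=1, Z[1]=0)=0; Z[8]=0
i=9: outside box; Z[9]=0
i=10: outside box; Z[10]=0
i=11: outside box; Z[11]=2 extend→box=[11,13)
i=12: min(r-i=1, Z[1]=0)=0; Z[12]=0
i=13: outside box; Z[13]=0

[14, 0, 0, 2, 0, 0, 0, 2, 0, 0, 0, 2, 0, 0]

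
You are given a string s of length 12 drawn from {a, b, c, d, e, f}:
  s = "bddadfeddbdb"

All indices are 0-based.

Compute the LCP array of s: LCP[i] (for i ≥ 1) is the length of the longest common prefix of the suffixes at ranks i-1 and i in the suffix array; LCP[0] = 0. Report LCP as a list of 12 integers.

rank | idx | suffix
   0 |   3 | adfeddbdb
   1 |  11 | b
   2 |   9 | bdb
   3 |   0 | bddadfeddbdb
   4 |   2 | dadfeddbdb
   5 |  10 | db
   6 |   8 | dbdb
   7 |   1 | ddadfeddbdb
   8 |   7 | ddbdb
   9 |   4 | dfeddbdb
  10 |   6 | eddbdb
  11 |   5 | feddbdb

SA = [3, 11, 9, 0, 2, 10, 8, 1, 7, 4, 6, 5]
i: (SA[i-1],SA[i]) lcp shared
  1: (3,11) 0 ''
  2: (11,9) 1 'b'
  3: (9,0) 2 'bd'
  4: (0,2) 0 ''
  5: (2,10) 1 'd'
  6: (10,8) 2 'db'
  7: (8,1) 1 'd'
  8: (1,7) 2 'dd'
  9: (7,4) 1 'd'
  10: (4,6) 0 ''
  11: (6,5) 0 ''

[0, 0, 1, 2, 0, 1, 2, 1, 2, 1, 0, 0]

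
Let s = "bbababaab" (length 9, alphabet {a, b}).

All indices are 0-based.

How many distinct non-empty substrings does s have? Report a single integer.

31

sorted suffixes:
  #0 SA[0]=6  'aab'
  #1 SA[1]=7  'ab'
  #2 SA[2]=4  'abaab'
  #3 SA[3]=2  'ababaab'
  #4 SA[4]=8  'b'
  #5 SA[5]=5  'baab'
  #6 SA[6]=3  'babaab'
  #7 SA[7]=1  'bababaab'
  #8 SA[8]=0  'bbababaab'

SA = [6, 7, 4, 2, 8, 5, 3, 1, 0]
[i] adj suffixes → lcp
  [1] 6/7 → 1 ('a')
  [2] 7/4 → 2 ('ab')
  [3] 4/2 → 3 ('aba')
  [4] 2/8 → 0 ('')
  [5] 8/5 → 1 ('b')
  [6] 5/3 → 2 ('ba')
  [7] 3/1 → 4 ('baba')
  [8] 1/0 → 1 ('b')

n(n+1)/2 = 9·10/2 = 45
Σ LCP = 0 + 1 + 2 + 3 + 0 + 1 + 2 + 4 + 1 = 14
distinct = 45 − 14 = 31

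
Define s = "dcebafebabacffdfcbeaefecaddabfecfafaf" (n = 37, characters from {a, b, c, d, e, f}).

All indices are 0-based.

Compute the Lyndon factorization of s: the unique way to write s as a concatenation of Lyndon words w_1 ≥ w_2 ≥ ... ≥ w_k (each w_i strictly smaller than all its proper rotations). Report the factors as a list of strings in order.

emit factor 1: 'd' (i=0, period=1)
emit factor 2: 'ce' (i=1, period=2)
emit factor 3: 'b' (i=3, period=1)
emit factor 4: 'afeb' (i=4, period=4)
emit factor 5: 'abacffdfcbeaefecaddabfecfafaf' (i=8, period=29)

["d", "ce", "b", "afeb", "abacffdfcbeaefecaddabfecfafaf"]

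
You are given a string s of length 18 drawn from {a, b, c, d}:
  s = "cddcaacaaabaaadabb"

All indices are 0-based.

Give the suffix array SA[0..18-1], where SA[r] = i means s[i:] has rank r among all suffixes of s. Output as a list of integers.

sorted suffixes:
  #0 SA[0]=7  'aaabaaadabb'
  #1 SA[1]=11  'aaadabb'
  #2 SA[2]=8  'aabaaadabb'
  #3 SA[3]=4  'aacaaabaaadabb'
  #4 SA[4]=12  'aadabb'
  #5 SA[5]=9  'abaaadabb'
  #6 SA[6]=15  'abb'
  #7 SA[7]=5  'acaaabaaadabb'
  #8 SA[8]=13  'adabb'
  #9 SA[9]=17  'b'
  #10 SA[10]=10  'baaadabb'
  #11 SA[11]=16  'bb'
  #12 SA[12]=6  'caaabaaadabb'
  #13 SA[13]=3  'caacaaabaaadabb'
  #14 SA[14]=0  'cddcaacaaabaaadabb'
  #15 SA[15]=14  'dabb'
  #16 SA[16]=2  'dcaacaaabaaadabb'
  #17 SA[17]=1  'ddcaacaaabaaadabb'

[7, 11, 8, 4, 12, 9, 15, 5, 13, 17, 10, 16, 6, 3, 0, 14, 2, 1]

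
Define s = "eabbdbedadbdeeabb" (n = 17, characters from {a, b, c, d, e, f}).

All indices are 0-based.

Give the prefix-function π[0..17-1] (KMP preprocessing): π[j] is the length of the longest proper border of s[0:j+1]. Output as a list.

[0, 0, 0, 0, 0, 0, 1, 0, 0, 0, 0, 0, 1, 1, 2, 3, 4]

π[0] = 0
j=1 s[j]='a': π[1]=0 (border '')
j=2 s[j]='b': π[2]=0 (border '')
j=3 s[j]='b': π[3]=0 (border '')
j=4 s[j]='d': π[4]=0 (border '')
j=5 s[j]='b': π[5]=0 (border '')
j=6 s[j]='e': π[6]=1 (border 'e')
j=7 s[j]='d': k: 1→0; π[7]=0 (border '')
j=8 s[j]='a': π[8]=0 (border '')
j=9 s[j]='d': π[9]=0 (border '')
j=10 s[j]='b': π[10]=0 (border '')
j=11 s[j]='d': π[11]=0 (border '')
j=12 s[j]='e': π[12]=1 (border 'e')
j=13 s[j]='e': k: 1→0; π[13]=1 (border 'e')
j=14 s[j]='a': π[14]=2 (border 'ea')
j=15 s[j]='b': π[15]=3 (border 'eab')
j=16 s[j]='b': π[16]=4 (border 'eabb')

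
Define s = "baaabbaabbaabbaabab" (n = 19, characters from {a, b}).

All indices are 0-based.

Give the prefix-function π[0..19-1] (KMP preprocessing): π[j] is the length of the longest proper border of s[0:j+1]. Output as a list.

[0, 0, 0, 0, 1, 1, 2, 3, 1, 1, 2, 3, 1, 1, 2, 3, 1, 2, 1]

π[0] = 0
j=1 s[j]='a': π[1]=0 (border '')
j=2 s[j]='a': π[2]=0 (border '')
j=3 s[j]='a': π[3]=0 (border '')
j=4 s[j]='b': π[4]=1 (border 'b')
j=5 s[j]='b': k: 1→0; π[5]=1 (border 'b')
j=6 s[j]='a': π[6]=2 (border 'ba')
j=7 s[j]='a': π[7]=3 (border 'baa')
j=8 s[j]='b': k: 3→0; π[8]=1 (border 'b')
j=9 s[j]='b': k: 1→0; π[9]=1 (border 'b')
j=10 s[j]='a': π[10]=2 (border 'ba')
j=11 s[j]='a': π[11]=3 (border 'baa')
j=12 s[j]='b': k: 3→0; π[12]=1 (border 'b')
j=13 s[j]='b': k: 1→0; π[13]=1 (border 'b')
j=14 s[j]='a': π[14]=2 (border 'ba')
j=15 s[j]='a': π[15]=3 (border 'baa')
j=16 s[j]='b': k: 3→0; π[16]=1 (border 'b')
j=17 s[j]='a': π[17]=2 (border 'ba')
j=18 s[j]='b': k: 2→0; π[18]=1 (border 'b')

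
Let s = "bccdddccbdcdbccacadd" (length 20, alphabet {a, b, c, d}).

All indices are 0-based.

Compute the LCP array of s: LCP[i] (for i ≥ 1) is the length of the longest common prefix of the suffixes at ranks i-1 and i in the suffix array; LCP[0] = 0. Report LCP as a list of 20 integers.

[0, 1, 0, 3, 1, 0, 2, 1, 1, 2, 2, 1, 2, 0, 1, 1, 2, 1, 2, 2]

sorted suffixes:
  #0 SA[0]=15  'acadd'
  #1 SA[1]=17  'add'
  #2 SA[2]=12  'bccacadd'
  #3 SA[3]=0  'bccdddccbdcdbccacadd'
  #4 SA[4]=8  'bdcdbccacadd'
  #5 SA[5]=14  'cacadd'
  #6 SA[6]=16  'cadd'
  #7 SA[7]=7  'cbdcdbccacadd'
  #8 SA[8]=13  'ccacadd'
  #9 SA[9]=6  'ccbdcdbccacadd'
  #10 SA[10]=1  'ccdddccbdcdbccacadd'
  #11 SA[11]=10  'cdbccacadd'
  #12 SA[12]=2  'cdddccbdcdbccacadd'
  #13 SA[13]=19  'd'
  #14 SA[14]=11  'dbccacadd'
  #15 SA[15]=5  'dccbdcdbccacadd'
  #16 SA[16]=9  'dcdbccacadd'
  #17 SA[17]=18  'dd'
  #18 SA[18]=4  'ddccbdcdbccacadd'
  #19 SA[19]=3  'dddccbdcdbccacadd'

SA = [15, 17, 12, 0, 8, 14, 16, 7, 13, 6, 1, 10, 2, 19, 11, 5, 9, 18, 4, 3]
rank  pair      lcp
   1  s[15:],s[17:]  1  'a'
   2  s[17:],s[12:]  0  ''
   3  s[12:],s[0:]  3  'bcc'
   4  s[0:],s[8:]  1  'b'
   5  s[8:],s[14:]  0  ''
   6  s[14:],s[16:]  2  'ca'
   7  s[16:],s[7:]  1  'c'
   8  s[7:],s[13:]  1  'c'
   9  s[13:],s[6:]  2  'cc'
  10  s[6:],s[1:]  2  'cc'
  11  s[1:],s[10:]  1  'c'
  12  s[10:],s[2:]  2  'cd'
  13  s[2:],s[19:]  0  ''
  14  s[19:],s[11:]  1  'd'
  15  s[11:],s[5:]  1  'd'
  16  s[5:],s[9:]  2  'dc'
  17  s[9:],s[18:]  1  'd'
  18  s[18:],s[4:]  2  'dd'
  19  s[4:],s[3:]  2  'dd'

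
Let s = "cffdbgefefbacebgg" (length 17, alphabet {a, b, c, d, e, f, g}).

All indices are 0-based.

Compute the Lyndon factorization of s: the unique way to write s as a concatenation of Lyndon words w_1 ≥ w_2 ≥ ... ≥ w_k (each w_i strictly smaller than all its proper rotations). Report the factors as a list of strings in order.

["cffd", "bgefef", "b", "acebgg"]

emit factor 1: 'cffd' (i=0, period=4)
emit factor 2: 'bgefef' (i=4, period=6)
emit factor 3: 'b' (i=10, period=1)
emit factor 4: 'acebgg' (i=11, period=6)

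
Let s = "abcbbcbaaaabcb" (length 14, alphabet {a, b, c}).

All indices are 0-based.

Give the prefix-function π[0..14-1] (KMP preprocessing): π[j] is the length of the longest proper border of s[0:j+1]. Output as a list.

[0, 0, 0, 0, 0, 0, 0, 1, 1, 1, 1, 2, 3, 4]

π[0] = 0
j=1 s[j]='b': π[1]=0 (border '')
j=2 s[j]='c': π[2]=0 (border '')
j=3 s[j]='b': π[3]=0 (border '')
j=4 s[j]='b': π[4]=0 (border '')
j=5 s[j]='c': π[5]=0 (border '')
j=6 s[j]='b': π[6]=0 (border '')
j=7 s[j]='a': π[7]=1 (border 'a')
j=8 s[j]='a': k: 1→0; π[8]=1 (border 'a')
j=9 s[j]='a': k: 1→0; π[9]=1 (border 'a')
j=10 s[j]='a': k: 1→0; π[10]=1 (border 'a')
j=11 s[j]='b': π[11]=2 (border 'ab')
j=12 s[j]='c': π[12]=3 (border 'abc')
j=13 s[j]='b': π[13]=4 (border 'abcb')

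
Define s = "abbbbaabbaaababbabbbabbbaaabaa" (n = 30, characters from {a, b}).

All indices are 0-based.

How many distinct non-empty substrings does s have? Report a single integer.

366

rank | idx | suffix
   0 |  29 | a
   1 |  28 | aa
   2 |  24 | aaabaa
   3 |   9 | aaababbabbbabbbaaabaa
   4 |  25 | aabaa
   5 |  10 | aababbabbbabbbaaabaa
   6 |   5 | aabbaaababbabbbabbbaaabaa
   7 |  26 | abaa
   8 |  11 | ababbabbbabbbaaabaa
   9 |   6 | abbaaababbabbbabbbaaabaa
  10 |  13 | abbabbbabbbaaabaa
  11 |  20 | abbbaaabaa
  12 |  16 | abbbabbbaaabaa
  13 |   0 | abbbbaabbaaababbabbbabbbaaabaa
  14 |  27 | baa
  15 |  23 | baaabaa
  16 |   8 | baaababbabbbabbbaaabaa
  17 |   4 | baabbaaababbabbbabbbaaabaa
  18 |  12 | babbabbbabbbaaabaa
  19 |  19 | babbbaaabaa
  20 |  15 | babbbabbbaaabaa
  21 |  22 | bbaaabaa
  22 |   7 | bbaaababbabbbabbbaaabaa
  23 |   3 | bbaabbaaababbabbbabbbaaabaa
  24 |  18 | bbabbbaaabaa
  25 |  14 | bbabbbabbbaaabaa
  26 |  21 | bbbaaabaa
  27 |   2 | bbbaabbaaababbabbbabbbaaabaa
  28 |  17 | bbbabbbaaabaa
  29 |   1 | bbbbaabbaaababbabbbabbbaaabaa

SA = [29, 28, 24, 9, 25, 10, 5, 26, 11, 6, 13, 20, 16, 0, 27, 23, 8, 4, 12, 19, 15, 22, 7, 3, 18, 14, 21, 2, 17, 1]
rank  pair      lcp
   1  s[29:],s[28:]  1  'a'
   2  s[28:],s[24:]  2  'aa'
   3  s[24:],s[9:]  5  'aaaba'
   4  s[9:],s[25:]  2  'aa'
   5  s[25:],s[10:]  4  'aaba'
   6  s[10:],s[5:]  3  'aab'
   7  s[5:],s[26:]  1  'a'
   8  s[26:],s[11:]  3  'aba'
   9  s[11:],s[6:]  2  'ab'
  10  s[6:],s[13:]  4  'abba'
  11  s[13:],s[20:]  3  'abb'
  12  s[20:],s[16:]  5  'abbba'
  13  s[16:],s[0:]  4  'abbb'
  14  s[0:],s[27:]  0  ''
  15  s[27:],s[23:]  3  'baa'
  16  s[23:],s[8:]  6  'baaaba'
  17  s[8:],s[4:]  3  'baa'
  18  s[4:],s[12:]  2  'ba'
  19  s[12:],s[19:]  4  'babb'
  20  s[19:],s[15:]  6  'babbba'
  21  s[15:],s[22:]  1  'b'
  22  s[22:],s[7:]  7  'bbaaaba'
  23  s[7:],s[3:]  4  'bbaa'
  24  s[3:],s[18:]  3  'bba'
  25  s[18:],s[14:]  7  'bbabbba'
  26  s[14:],s[21:]  2  'bb'
  27  s[21:],s[2:]  5  'bbbaa'
  28  s[2:],s[17:]  4  'bbba'
  29  s[17:],s[1:]  3  'bbb'

n(n+1)/2 = 30·31/2 = 465
Σ LCP = 0 + 1 + 2 + 5 + 2 + 4 + 3 + 1 + 3 + 2 + 4 + 3 + 5 + 4 + 0 + 3 + 6 + 3 + 2 + 4 + 6 + 1 + 7 + 4 + 3 + 7 + 2 + 5 + 4 + 3 = 99
distinct = 465 − 99 = 366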